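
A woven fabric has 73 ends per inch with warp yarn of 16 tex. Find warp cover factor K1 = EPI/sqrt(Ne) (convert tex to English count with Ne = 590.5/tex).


Formula: K1 = EPI / sqrt(Ne), with Ne = 590.5 / tex_warp
Step 1: Ne = 590.5 / 16 = 36.906
Step 2: sqrt(Ne) = sqrt(36.906) = 6.075
Step 3: K1 = 73 / 6.075 = 12.0

12.0


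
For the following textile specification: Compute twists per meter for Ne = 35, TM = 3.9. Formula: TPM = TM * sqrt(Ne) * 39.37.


Formula: TPM = TM * sqrt(Ne) * 39.37
Step 1: sqrt(Ne) = sqrt(35) = 5.9161
Step 2: TM * sqrt(Ne) = 3.9 * 5.9161 = 23.0728
Step 3: TPM = 23.0728 * 39.37 = 908 twists/m

908 twists/m


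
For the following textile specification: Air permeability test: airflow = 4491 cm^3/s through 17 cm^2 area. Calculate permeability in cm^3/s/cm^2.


Formula: Air Permeability = Airflow / Test Area
AP = 4491 cm^3/s / 17 cm^2
AP = 264.2 cm^3/s/cm^2

264.2 cm^3/s/cm^2


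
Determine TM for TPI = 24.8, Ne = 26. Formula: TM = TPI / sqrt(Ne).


Formula: TM = TPI / sqrt(Ne)
Step 1: sqrt(Ne) = sqrt(26) = 5.099
Step 2: TM = 24.8 / 5.099 = 4.86

4.86 TM


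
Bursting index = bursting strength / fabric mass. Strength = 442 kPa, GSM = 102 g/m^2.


Formula: Bursting Index = Bursting Strength / Fabric GSM
BI = 442 kPa / 102 g/m^2
BI = 4.333 kPa/(g/m^2)

4.333 kPa/(g/m^2)


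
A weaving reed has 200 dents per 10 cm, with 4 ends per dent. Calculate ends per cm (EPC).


Formula: EPC = (dents per 10 cm * ends per dent) / 10
Step 1: Total ends per 10 cm = 200 * 4 = 800
Step 2: EPC = 800 / 10 = 80.0 ends/cm

80.0 ends/cm


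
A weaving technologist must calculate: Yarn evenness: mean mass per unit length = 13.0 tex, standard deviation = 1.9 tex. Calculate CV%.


Formula: CV% = (standard deviation / mean) * 100
Step 1: Ratio = 1.9 / 13.0 = 0.146154
Step 2: CV% = 0.146154 * 100 = 14.6154% ≈ 14.6%

14.6%


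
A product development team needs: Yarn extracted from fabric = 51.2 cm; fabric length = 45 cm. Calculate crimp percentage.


Formula: Crimp% = ((L_yarn - L_fabric) / L_fabric) * 100
Step 1: Extension = 51.2 - 45 = 6.2 cm
Step 2: Crimp% = (6.2 / 45) * 100
Step 3: Crimp% = 0.137778 * 100 = 13.7778% ≈ 13.8%

13.8%


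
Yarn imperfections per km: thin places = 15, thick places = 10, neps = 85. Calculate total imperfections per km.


Formula: Total = thin places + thick places + neps
Total = 15 + 10 + 85
Total = 110 imperfections/km

110 imperfections/km


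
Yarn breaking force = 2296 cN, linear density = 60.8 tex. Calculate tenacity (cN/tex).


Formula: Tenacity = Breaking force / Linear density
Tenacity = 2296 cN / 60.8 tex
Tenacity = 37.76 cN/tex

37.76 cN/tex


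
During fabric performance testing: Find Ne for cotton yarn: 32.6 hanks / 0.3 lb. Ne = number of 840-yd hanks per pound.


Formula: Ne = hanks / mass_lb
Substituting: Ne = 32.6 / 0.3
Ne = 108.7

108.7 Ne


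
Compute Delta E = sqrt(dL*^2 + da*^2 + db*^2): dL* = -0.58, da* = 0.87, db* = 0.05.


Formula: Delta E = sqrt(dL*^2 + da*^2 + db*^2)
Step 1: dL*^2 = (-0.58)^2 = 0.3364
Step 2: da*^2 = 0.87^2 = 0.7569
Step 3: db*^2 = 0.05^2 = 0.0025
Step 4: Sum = 0.3364 + 0.7569 + 0.0025 = 1.0958
Step 5: Delta E = sqrt(1.0958) = 1.05

1.05 Delta E


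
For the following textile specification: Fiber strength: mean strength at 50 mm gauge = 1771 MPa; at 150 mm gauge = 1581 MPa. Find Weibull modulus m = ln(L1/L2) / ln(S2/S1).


Formula: m = ln(L1/L2) / ln(S2/S1)
Step 1: ln(L1/L2) = ln(50/150) = -1.09861
Step 2: S2/S1 = 1581/1771 = 0.89272
Step 3: ln(S2/S1) = ln(0.89272) = -0.11348
Step 4: m = -1.09861 / -0.11348 = 9.68

9.68 (Weibull m)


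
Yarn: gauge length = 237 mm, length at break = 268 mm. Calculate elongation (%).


Formula: Elongation (%) = ((L_break - L0) / L0) * 100
Step 1: Extension = 268 - 237 = 31 mm
Step 2: Elongation = (31 / 237) * 100
Step 3: Elongation = 0.130802 * 100 = 13.0802% ≈ 13.1%

13.1%


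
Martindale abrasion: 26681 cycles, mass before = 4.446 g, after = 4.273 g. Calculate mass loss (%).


Formula: Mass loss% = ((m_before - m_after) / m_before) * 100
Step 1: Mass loss = 4.446 - 4.273 = 0.173 g
Step 2: Ratio = 0.173 / 4.446 = 0.0389114
Step 3: Mass loss% = 0.0389114 * 100 = 3.89114% ≈ 3.89%

3.89%


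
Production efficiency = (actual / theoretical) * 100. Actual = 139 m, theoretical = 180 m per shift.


Formula: Efficiency% = (Actual output / Theoretical output) * 100
Efficiency% = (139 / 180) * 100
Efficiency% = 0.772222 * 100 = 77.2222% ≈ 77.2%

77.2%


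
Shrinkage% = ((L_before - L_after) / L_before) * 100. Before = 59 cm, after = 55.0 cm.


Formula: Shrinkage% = ((L_before - L_after) / L_before) * 100
Step 1: Shrinkage = 59 - 55.0 = 4.0 cm
Step 2: Shrinkage% = (4.0 / 59) * 100
Step 3: Shrinkage% = 0.067797 * 100 = 6.7797% ≈ 6.8%

6.8%


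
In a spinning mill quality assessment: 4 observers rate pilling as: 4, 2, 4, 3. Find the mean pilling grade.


Formula: Mean = sum / count
Sum = 4 + 2 + 4 + 3 = 13
Mean = 13 / 4 = 3.3

3.3


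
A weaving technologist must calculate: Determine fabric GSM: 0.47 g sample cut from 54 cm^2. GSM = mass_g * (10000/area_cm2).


Formula: GSM = mass_g / area_m2
Step 1: Convert area: 54 cm^2 = 54 / 10000 = 0.0054 m^2
Step 2: GSM = 0.47 g / 0.0054 m^2 = 87.0 g/m^2

87.0 g/m^2


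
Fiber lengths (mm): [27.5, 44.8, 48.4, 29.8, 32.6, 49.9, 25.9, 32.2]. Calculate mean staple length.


Formula: Mean = sum of lengths / count
Sum = 27.5 + 44.8 + 48.4 + 29.8 + 32.6 + 49.9 + 25.9 + 32.2
Sum = 291.1 mm
Mean = 291.1 / 8 = 36.39 mm

36.39 mm


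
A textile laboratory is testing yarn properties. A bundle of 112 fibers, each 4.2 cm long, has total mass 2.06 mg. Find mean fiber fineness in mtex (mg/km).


Formula: fineness (mtex) = mass (mg) / total length (km) = (mass_mg / total_length_m) * 1000
Step 1: Convert fiber length: 4.2 cm = 0.042 m
Step 2: Total fiber length = 112 * 0.042 = 4.704 m
Step 3: Linear density = 2.06 mg / 4.704 m = 0.4379 mg/m
Step 4: fineness = 0.4379 * 1000 = 437.9 mtex

437.9 mtex


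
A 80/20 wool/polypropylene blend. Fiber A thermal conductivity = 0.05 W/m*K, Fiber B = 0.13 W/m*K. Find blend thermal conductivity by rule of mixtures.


Formula: Blend property = (fraction_A * property_A) + (fraction_B * property_B)
Step 1: Contribution A = 80/100 * 0.05 W/m*K = 0.04 W/m*K
Step 2: Contribution B = 20/100 * 0.13 W/m*K = 0.026 W/m*K
Step 3: Blend thermal conductivity = 0.04 + 0.026 = 0.066 W/m*K

0.066 W/m*K


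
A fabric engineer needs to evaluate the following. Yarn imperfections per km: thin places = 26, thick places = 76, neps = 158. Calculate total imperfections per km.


Formula: Total = thin places + thick places + neps
Total = 26 + 76 + 158
Total = 260 imperfections/km

260 imperfections/km


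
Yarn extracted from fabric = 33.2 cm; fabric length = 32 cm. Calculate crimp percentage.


Formula: Crimp% = ((L_yarn - L_fabric) / L_fabric) * 100
Step 1: Extension = 33.2 - 32 = 1.2 cm
Step 2: Crimp% = (1.2 / 32) * 100
Step 3: Crimp% = 0.0375 * 100 = 3.75% ≈ 3.8%

3.8%


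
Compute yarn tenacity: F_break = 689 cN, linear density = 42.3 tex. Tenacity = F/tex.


Formula: Tenacity = Breaking force / Linear density
Tenacity = 689 cN / 42.3 tex
Tenacity = 16.29 cN/tex

16.29 cN/tex


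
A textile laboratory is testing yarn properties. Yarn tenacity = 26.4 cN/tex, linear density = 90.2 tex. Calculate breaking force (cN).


Formula: Breaking force = Tenacity * Linear density
F = 26.4 cN/tex * 90.2 tex
F = 2381.28 cN

2381.28 cN


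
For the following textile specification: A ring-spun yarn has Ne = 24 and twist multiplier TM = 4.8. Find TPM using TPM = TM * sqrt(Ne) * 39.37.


Formula: TPM = TM * sqrt(Ne) * 39.37
Step 1: sqrt(Ne) = sqrt(24) = 4.899
Step 2: TM * sqrt(Ne) = 4.8 * 4.899 = 23.5152
Step 3: TPM = 23.5152 * 39.37 = 926 twists/m

926 twists/m


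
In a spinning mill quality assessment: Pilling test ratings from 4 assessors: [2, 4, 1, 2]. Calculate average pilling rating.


Formula: Mean = sum / count
Sum = 2 + 4 + 1 + 2 = 9
Mean = 9 / 4 = 2.3

2.3


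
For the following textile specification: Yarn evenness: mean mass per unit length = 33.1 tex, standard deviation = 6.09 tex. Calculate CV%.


Formula: CV% = (standard deviation / mean) * 100
Step 1: Ratio = 6.09 / 33.1 = 0.183988
Step 2: CV% = 0.183988 * 100 = 18.3988% ≈ 18.4%

18.4%


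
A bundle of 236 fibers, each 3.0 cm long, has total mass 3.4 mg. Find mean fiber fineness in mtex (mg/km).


Formula: fineness (mtex) = mass (mg) / total length (km) = (mass_mg / total_length_m) * 1000
Step 1: Convert fiber length: 3.0 cm = 0.03 m
Step 2: Total fiber length = 236 * 0.03 = 7.08 m
Step 3: Linear density = 3.4 mg / 7.08 m = 0.4802 mg/m
Step 4: fineness = 0.4802 * 1000 = 480.2 mtex

480.2 mtex


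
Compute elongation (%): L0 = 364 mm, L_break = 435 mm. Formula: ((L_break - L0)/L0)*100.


Formula: Elongation (%) = ((L_break - L0) / L0) * 100
Step 1: Extension = 435 - 364 = 71 mm
Step 2: Elongation = (71 / 364) * 100
Step 3: Elongation = 0.195055 * 100 = 19.5055% ≈ 19.5%

19.5%


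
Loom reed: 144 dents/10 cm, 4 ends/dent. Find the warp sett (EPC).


Formula: EPC = (dents per 10 cm * ends per dent) / 10
Step 1: Total ends per 10 cm = 144 * 4 = 576
Step 2: EPC = 576 / 10 = 57.6 ends/cm

57.6 ends/cm


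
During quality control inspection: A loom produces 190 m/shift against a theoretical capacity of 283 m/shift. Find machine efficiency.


Formula: Efficiency% = (Actual output / Theoretical output) * 100
Efficiency% = (190 / 283) * 100
Efficiency% = 0.671378 * 100 = 67.1378% ≈ 67.1%

67.1%


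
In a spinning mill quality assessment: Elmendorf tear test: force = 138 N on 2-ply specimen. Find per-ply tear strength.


Formula: Per-ply strength = Total force / Number of plies
Per-ply = 138 N / 2
Per-ply = 69 N

69 N


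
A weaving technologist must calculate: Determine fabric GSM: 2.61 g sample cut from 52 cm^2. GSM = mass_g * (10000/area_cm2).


Formula: GSM = mass_g / area_m2
Step 1: Convert area: 52 cm^2 = 52 / 10000 = 0.0052 m^2
Step 2: GSM = 2.61 g / 0.0052 m^2 = 501.9 g/m^2

501.9 g/m^2


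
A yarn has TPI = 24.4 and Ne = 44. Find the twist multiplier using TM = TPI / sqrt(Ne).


Formula: TM = TPI / sqrt(Ne)
Step 1: sqrt(Ne) = sqrt(44) = 6.6332
Step 2: TM = 24.4 / 6.6332 = 3.68

3.68 TM


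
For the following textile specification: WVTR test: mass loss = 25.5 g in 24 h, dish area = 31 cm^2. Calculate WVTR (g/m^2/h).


Formula: WVTR = mass_loss / (area * time)
Step 1: Convert area: 31 cm^2 = 0.0031 m^2
Step 2: WVTR = 25.5 g / (0.0031 m^2 * 24 h)
Step 3: WVTR = 25.5 / 0.0744 = 342.7 g/m^2/h

342.7 g/m^2/h


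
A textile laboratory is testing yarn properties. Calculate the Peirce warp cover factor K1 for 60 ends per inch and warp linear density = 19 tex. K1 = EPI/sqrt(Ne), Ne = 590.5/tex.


Formula: K1 = EPI / sqrt(Ne), with Ne = 590.5 / tex_warp
Step 1: Ne = 590.5 / 19 = 31.079
Step 2: sqrt(Ne) = sqrt(31.079) = 5.5749
Step 3: K1 = 60 / 5.5749 = 10.8

10.8


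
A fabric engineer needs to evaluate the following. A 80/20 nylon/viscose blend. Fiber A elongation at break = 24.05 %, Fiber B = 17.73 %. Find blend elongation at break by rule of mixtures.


Formula: Blend property = (fraction_A * property_A) + (fraction_B * property_B)
Step 1: Contribution A = 80/100 * 24.05 % = 19.24 %
Step 2: Contribution B = 20/100 * 17.73 % = 3.546 %
Step 3: Blend elongation at break = 19.24 + 3.546 = 22.786 %

22.786 %


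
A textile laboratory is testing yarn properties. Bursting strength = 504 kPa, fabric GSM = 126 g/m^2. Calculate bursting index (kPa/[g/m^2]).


Formula: Bursting Index = Bursting Strength / Fabric GSM
BI = 504 kPa / 126 g/m^2
BI = 4.000 kPa/(g/m^2)

4.000 kPa/(g/m^2)


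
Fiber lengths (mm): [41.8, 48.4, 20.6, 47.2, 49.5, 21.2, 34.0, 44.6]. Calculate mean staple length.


Formula: Mean = sum of lengths / count
Sum = 41.8 + 48.4 + 20.6 + 47.2 + 49.5 + 21.2 + 34.0 + 44.6
Sum = 307.3 mm
Mean = 307.3 / 8 = 38.41 mm

38.41 mm


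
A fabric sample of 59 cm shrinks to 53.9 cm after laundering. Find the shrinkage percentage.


Formula: Shrinkage% = ((L_before - L_after) / L_before) * 100
Step 1: Shrinkage = 59 - 53.9 = 5.1 cm
Step 2: Shrinkage% = (5.1 / 59) * 100
Step 3: Shrinkage% = 0.086441 * 100 = 8.6441% ≈ 8.6%

8.6%


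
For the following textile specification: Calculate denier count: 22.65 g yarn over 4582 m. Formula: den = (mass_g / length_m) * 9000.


Formula: den = (mass_g / length_m) * 9000
Substituting: den = (22.65 / 4582) * 9000
Intermediate: 22.65 / 4582 = 0.00494326 g/m
den = 0.00494326 * 9000 = 44.5 denier

44.5 denier


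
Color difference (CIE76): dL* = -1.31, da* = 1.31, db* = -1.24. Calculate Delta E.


Formula: Delta E = sqrt(dL*^2 + da*^2 + db*^2)
Step 1: dL*^2 = (-1.31)^2 = 1.7161
Step 2: da*^2 = 1.31^2 = 1.7161
Step 3: db*^2 = (-1.24)^2 = 1.5376
Step 4: Sum = 1.7161 + 1.7161 + 1.5376 = 4.9698
Step 5: Delta E = sqrt(4.9698) = 2.23

2.23 Delta E


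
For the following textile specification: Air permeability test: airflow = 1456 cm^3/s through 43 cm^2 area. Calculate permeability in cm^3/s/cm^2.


Formula: Air Permeability = Airflow / Test Area
AP = 1456 cm^3/s / 43 cm^2
AP = 33.9 cm^3/s/cm^2

33.9 cm^3/s/cm^2


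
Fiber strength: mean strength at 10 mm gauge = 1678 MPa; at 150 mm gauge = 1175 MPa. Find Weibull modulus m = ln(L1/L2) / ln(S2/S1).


Formula: m = ln(L1/L2) / ln(S2/S1)
Step 1: ln(L1/L2) = ln(10/150) = -2.70805
Step 2: S2/S1 = 1175/1678 = 0.70024
Step 3: ln(S2/S1) = ln(0.70024) = -0.35633
Step 4: m = -2.70805 / -0.35633 = 7.60

7.60 (Weibull m)


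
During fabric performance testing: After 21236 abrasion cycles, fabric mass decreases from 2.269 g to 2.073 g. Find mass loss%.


Formula: Mass loss% = ((m_before - m_after) / m_before) * 100
Step 1: Mass loss = 2.269 - 2.073 = 0.196 g
Step 2: Ratio = 0.196 / 2.269 = 0.0863817
Step 3: Mass loss% = 0.0863817 * 100 = 8.63817% ≈ 8.64%

8.64%


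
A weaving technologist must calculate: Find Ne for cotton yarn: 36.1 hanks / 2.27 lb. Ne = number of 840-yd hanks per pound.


Formula: Ne = hanks / mass_lb
Substituting: Ne = 36.1 / 2.27
Ne = 15.9

15.9 Ne


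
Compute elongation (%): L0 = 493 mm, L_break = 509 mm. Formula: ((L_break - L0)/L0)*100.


Formula: Elongation (%) = ((L_break - L0) / L0) * 100
Step 1: Extension = 509 - 493 = 16 mm
Step 2: Elongation = (16 / 493) * 100
Step 3: Elongation = 0.032454 * 100 = 3.2454% ≈ 3.2%

3.2%


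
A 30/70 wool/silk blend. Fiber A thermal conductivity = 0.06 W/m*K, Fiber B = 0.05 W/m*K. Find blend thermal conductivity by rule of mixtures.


Formula: Blend property = (fraction_A * property_A) + (fraction_B * property_B)
Step 1: Contribution A = 30/100 * 0.06 W/m*K = 0.018 W/m*K
Step 2: Contribution B = 70/100 * 0.05 W/m*K = 0.035 W/m*K
Step 3: Blend thermal conductivity = 0.018 + 0.035 = 0.053 W/m*K

0.053 W/m*K


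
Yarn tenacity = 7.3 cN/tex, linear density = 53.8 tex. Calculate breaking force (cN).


Formula: Breaking force = Tenacity * Linear density
F = 7.3 cN/tex * 53.8 tex
F = 392.74 cN

392.74 cN


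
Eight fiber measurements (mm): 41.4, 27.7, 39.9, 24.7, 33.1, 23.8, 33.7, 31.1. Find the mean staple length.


Formula: Mean = sum of lengths / count
Sum = 41.4 + 27.7 + 39.9 + 24.7 + 33.1 + 23.8 + 33.7 + 31.1
Sum = 255.4 mm
Mean = 255.4 / 8 = 31.93 mm

31.93 mm


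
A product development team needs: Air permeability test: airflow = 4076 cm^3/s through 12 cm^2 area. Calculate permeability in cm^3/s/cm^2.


Formula: Air Permeability = Airflow / Test Area
AP = 4076 cm^3/s / 12 cm^2
AP = 339.7 cm^3/s/cm^2

339.7 cm^3/s/cm^2


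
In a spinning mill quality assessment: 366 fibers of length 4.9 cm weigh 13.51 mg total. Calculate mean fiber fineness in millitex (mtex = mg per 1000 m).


Formula: fineness (mtex) = mass (mg) / total length (km) = (mass_mg / total_length_m) * 1000
Step 1: Convert fiber length: 4.9 cm = 0.049 m
Step 2: Total fiber length = 366 * 0.049 = 17.934 m
Step 3: Linear density = 13.51 mg / 17.934 m = 0.7533 mg/m
Step 4: fineness = 0.7533 * 1000 = 753.3 mtex

753.3 mtex


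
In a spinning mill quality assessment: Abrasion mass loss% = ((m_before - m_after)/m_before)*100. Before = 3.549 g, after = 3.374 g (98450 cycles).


Formula: Mass loss% = ((m_before - m_after) / m_before) * 100
Step 1: Mass loss = 3.549 - 3.374 = 0.175 g
Step 2: Ratio = 0.175 / 3.549 = 0.0493097
Step 3: Mass loss% = 0.0493097 * 100 = 4.93097% ≈ 4.93%

4.93%


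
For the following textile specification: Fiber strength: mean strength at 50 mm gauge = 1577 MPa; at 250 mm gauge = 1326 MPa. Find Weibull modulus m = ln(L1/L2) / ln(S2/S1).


Formula: m = ln(L1/L2) / ln(S2/S1)
Step 1: ln(L1/L2) = ln(50/250) = -1.60944
Step 2: S2/S1 = 1326/1577 = 0.84084
Step 3: ln(S2/S1) = ln(0.84084) = -0.17335
Step 4: m = -1.60944 / -0.17335 = 9.28

9.28 (Weibull m)


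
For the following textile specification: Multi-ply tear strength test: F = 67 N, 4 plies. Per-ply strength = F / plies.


Formula: Per-ply strength = Total force / Number of plies
Per-ply = 67 N / 4
Per-ply = 16.75 N

16.75 N


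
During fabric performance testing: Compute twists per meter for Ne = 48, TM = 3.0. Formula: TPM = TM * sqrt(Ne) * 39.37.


Formula: TPM = TM * sqrt(Ne) * 39.37
Step 1: sqrt(Ne) = sqrt(48) = 6.9282
Step 2: TM * sqrt(Ne) = 3.0 * 6.9282 = 20.7846
Step 3: TPM = 20.7846 * 39.37 = 818 twists/m

818 twists/m


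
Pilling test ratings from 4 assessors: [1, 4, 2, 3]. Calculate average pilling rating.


Formula: Mean = sum / count
Sum = 1 + 4 + 2 + 3 = 10
Mean = 10 / 4 = 2.5

2.5


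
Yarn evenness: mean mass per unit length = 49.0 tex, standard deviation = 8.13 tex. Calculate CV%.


Formula: CV% = (standard deviation / mean) * 100
Step 1: Ratio = 8.13 / 49.0 = 0.165918
Step 2: CV% = 0.165918 * 100 = 16.5918% ≈ 16.6%

16.6%


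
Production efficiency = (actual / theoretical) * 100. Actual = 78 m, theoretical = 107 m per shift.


Formula: Efficiency% = (Actual output / Theoretical output) * 100
Efficiency% = (78 / 107) * 100
Efficiency% = 0.728972 * 100 = 72.8972% ≈ 72.9%

72.9%


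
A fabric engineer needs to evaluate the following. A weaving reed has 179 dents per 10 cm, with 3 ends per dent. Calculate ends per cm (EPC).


Formula: EPC = (dents per 10 cm * ends per dent) / 10
Step 1: Total ends per 10 cm = 179 * 3 = 537
Step 2: EPC = 537 / 10 = 53.7 ends/cm

53.7 ends/cm


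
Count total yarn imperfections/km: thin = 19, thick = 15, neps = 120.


Formula: Total = thin places + thick places + neps
Total = 19 + 15 + 120
Total = 154 imperfections/km

154 imperfections/km


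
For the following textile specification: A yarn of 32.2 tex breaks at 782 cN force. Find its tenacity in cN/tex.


Formula: Tenacity = Breaking force / Linear density
Tenacity = 782 cN / 32.2 tex
Tenacity = 24.29 cN/tex

24.29 cN/tex


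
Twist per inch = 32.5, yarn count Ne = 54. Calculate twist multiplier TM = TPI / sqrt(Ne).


Formula: TM = TPI / sqrt(Ne)
Step 1: sqrt(Ne) = sqrt(54) = 7.3485
Step 2: TM = 32.5 / 7.3485 = 4.42

4.42 TM


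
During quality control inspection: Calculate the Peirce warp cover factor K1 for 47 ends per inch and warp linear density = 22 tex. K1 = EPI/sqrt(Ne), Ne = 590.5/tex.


Formula: K1 = EPI / sqrt(Ne), with Ne = 590.5 / tex_warp
Step 1: Ne = 590.5 / 22 = 26.841
Step 2: sqrt(Ne) = sqrt(26.841) = 5.1808
Step 3: K1 = 47 / 5.1808 = 9.1

9.1


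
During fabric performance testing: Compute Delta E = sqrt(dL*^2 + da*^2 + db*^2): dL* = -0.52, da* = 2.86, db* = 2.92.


Formula: Delta E = sqrt(dL*^2 + da*^2 + db*^2)
Step 1: dL*^2 = (-0.52)^2 = 0.2704
Step 2: da*^2 = 2.86^2 = 8.1796
Step 3: db*^2 = 2.92^2 = 8.5264
Step 4: Sum = 0.2704 + 8.1796 + 8.5264 = 16.9764
Step 5: Delta E = sqrt(16.9764) = 4.12

4.12 Delta E


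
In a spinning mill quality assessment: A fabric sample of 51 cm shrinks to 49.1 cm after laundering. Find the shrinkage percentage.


Formula: Shrinkage% = ((L_before - L_after) / L_before) * 100
Step 1: Shrinkage = 51 - 49.1 = 1.9 cm
Step 2: Shrinkage% = (1.9 / 51) * 100
Step 3: Shrinkage% = 0.037255 * 100 = 3.7255% ≈ 3.7%

3.7%


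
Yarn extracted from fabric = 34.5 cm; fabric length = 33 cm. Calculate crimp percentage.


Formula: Crimp% = ((L_yarn - L_fabric) / L_fabric) * 100
Step 1: Extension = 34.5 - 33 = 1.5 cm
Step 2: Crimp% = (1.5 / 33) * 100
Step 3: Crimp% = 0.045455 * 100 = 4.5455% ≈ 4.5%

4.5%


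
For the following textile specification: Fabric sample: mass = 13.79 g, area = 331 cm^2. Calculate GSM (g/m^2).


Formula: GSM = mass_g / area_m2
Step 1: Convert area: 331 cm^2 = 331 / 10000 = 0.0331 m^2
Step 2: GSM = 13.79 g / 0.0331 m^2 = 416.6 g/m^2

416.6 g/m^2


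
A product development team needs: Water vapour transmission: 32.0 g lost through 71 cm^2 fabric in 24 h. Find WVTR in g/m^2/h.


Formula: WVTR = mass_loss / (area * time)
Step 1: Convert area: 71 cm^2 = 0.0071 m^2
Step 2: WVTR = 32.0 g / (0.0071 m^2 * 24 h)
Step 3: WVTR = 32.0 / 0.1704 = 187.8 g/m^2/h

187.8 g/m^2/h


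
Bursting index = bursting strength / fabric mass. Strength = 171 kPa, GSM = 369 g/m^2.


Formula: Bursting Index = Bursting Strength / Fabric GSM
BI = 171 kPa / 369 g/m^2
BI = 0.463 kPa/(g/m^2)

0.463 kPa/(g/m^2)


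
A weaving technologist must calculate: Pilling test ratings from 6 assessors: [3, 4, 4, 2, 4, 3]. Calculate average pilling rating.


Formula: Mean = sum / count
Sum = 3 + 4 + 4 + 2 + 4 + 3 = 20
Mean = 20 / 6 = 3.3

3.3


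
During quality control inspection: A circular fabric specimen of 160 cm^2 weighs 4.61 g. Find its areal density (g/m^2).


Formula: GSM = mass_g / area_m2
Step 1: Convert area: 160 cm^2 = 160 / 10000 = 0.016 m^2
Step 2: GSM = 4.61 g / 0.016 m^2 = 288.1 g/m^2

288.1 g/m^2


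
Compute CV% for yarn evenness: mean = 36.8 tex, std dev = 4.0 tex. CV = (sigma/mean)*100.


Formula: CV% = (standard deviation / mean) * 100
Step 1: Ratio = 4.0 / 36.8 = 0.108696
Step 2: CV% = 0.108696 * 100 = 10.8696% ≈ 10.9%

10.9%


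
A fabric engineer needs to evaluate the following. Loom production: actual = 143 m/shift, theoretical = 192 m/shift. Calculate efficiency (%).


Formula: Efficiency% = (Actual output / Theoretical output) * 100
Efficiency% = (143 / 192) * 100
Efficiency% = 0.744792 * 100 = 74.4792% ≈ 74.5%

74.5%


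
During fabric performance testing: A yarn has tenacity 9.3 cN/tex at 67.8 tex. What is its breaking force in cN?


Formula: Breaking force = Tenacity * Linear density
F = 9.3 cN/tex * 67.8 tex
F = 630.54 cN

630.54 cN


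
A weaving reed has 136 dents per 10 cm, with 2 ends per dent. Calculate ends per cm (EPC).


Formula: EPC = (dents per 10 cm * ends per dent) / 10
Step 1: Total ends per 10 cm = 136 * 2 = 272
Step 2: EPC = 272 / 10 = 27.2 ends/cm

27.2 ends/cm


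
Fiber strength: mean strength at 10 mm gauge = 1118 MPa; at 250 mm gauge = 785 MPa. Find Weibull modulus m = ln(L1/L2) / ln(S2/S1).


Formula: m = ln(L1/L2) / ln(S2/S1)
Step 1: ln(L1/L2) = ln(10/250) = -3.21888
Step 2: S2/S1 = 785/1118 = 0.70215
Step 3: ln(S2/S1) = ln(0.70215) = -0.35361
Step 4: m = -3.21888 / -0.35361 = 9.10

9.10 (Weibull m)


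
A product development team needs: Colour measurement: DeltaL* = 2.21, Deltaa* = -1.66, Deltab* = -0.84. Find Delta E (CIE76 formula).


Formula: Delta E = sqrt(dL*^2 + da*^2 + db*^2)
Step 1: dL*^2 = 2.21^2 = 4.8841
Step 2: da*^2 = (-1.66)^2 = 2.7556
Step 3: db*^2 = (-0.84)^2 = 0.7056
Step 4: Sum = 4.8841 + 2.7556 + 0.7056 = 8.3453
Step 5: Delta E = sqrt(8.3453) = 2.89

2.89 Delta E


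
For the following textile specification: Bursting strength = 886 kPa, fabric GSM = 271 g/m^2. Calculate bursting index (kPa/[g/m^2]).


Formula: Bursting Index = Bursting Strength / Fabric GSM
BI = 886 kPa / 271 g/m^2
BI = 3.269 kPa/(g/m^2)

3.269 kPa/(g/m^2)


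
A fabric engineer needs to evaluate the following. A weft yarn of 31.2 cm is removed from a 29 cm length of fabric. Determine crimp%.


Formula: Crimp% = ((L_yarn - L_fabric) / L_fabric) * 100
Step 1: Extension = 31.2 - 29 = 2.2 cm
Step 2: Crimp% = (2.2 / 29) * 100
Step 3: Crimp% = 0.075862 * 100 = 7.5862% ≈ 7.6%

7.6%


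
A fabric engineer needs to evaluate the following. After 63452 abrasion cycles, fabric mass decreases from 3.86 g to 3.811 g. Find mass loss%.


Formula: Mass loss% = ((m_before - m_after) / m_before) * 100
Step 1: Mass loss = 3.86 - 3.811 = 0.049 g
Step 2: Ratio = 0.049 / 3.86 = 0.0126943
Step 3: Mass loss% = 0.0126943 * 100 = 1.26943% ≈ 1.27%

1.27%


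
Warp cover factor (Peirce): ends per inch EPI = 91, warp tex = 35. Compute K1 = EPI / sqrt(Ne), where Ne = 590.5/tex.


Formula: K1 = EPI / sqrt(Ne), with Ne = 590.5 / tex_warp
Step 1: Ne = 590.5 / 35 = 16.871
Step 2: sqrt(Ne) = sqrt(16.871) = 4.1074
Step 3: K1 = 91 / 4.1074 = 22.2

22.2


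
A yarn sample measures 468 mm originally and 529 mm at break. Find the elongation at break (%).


Formula: Elongation (%) = ((L_break - L0) / L0) * 100
Step 1: Extension = 529 - 468 = 61 mm
Step 2: Elongation = (61 / 468) * 100
Step 3: Elongation = 0.130342 * 100 = 13.0342% ≈ 13.0%

13.0%


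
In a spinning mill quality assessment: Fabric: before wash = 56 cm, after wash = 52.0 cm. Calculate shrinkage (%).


Formula: Shrinkage% = ((L_before - L_after) / L_before) * 100
Step 1: Shrinkage = 56 - 52.0 = 4.0 cm
Step 2: Shrinkage% = (4.0 / 56) * 100
Step 3: Shrinkage% = 0.071429 * 100 = 7.1429% ≈ 7.1%

7.1%


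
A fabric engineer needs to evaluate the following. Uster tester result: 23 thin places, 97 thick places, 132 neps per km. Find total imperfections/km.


Formula: Total = thin places + thick places + neps
Total = 23 + 97 + 132
Total = 252 imperfections/km

252 imperfections/km


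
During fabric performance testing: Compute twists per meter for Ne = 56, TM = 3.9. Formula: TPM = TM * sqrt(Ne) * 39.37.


Formula: TPM = TM * sqrt(Ne) * 39.37
Step 1: sqrt(Ne) = sqrt(56) = 7.4833
Step 2: TM * sqrt(Ne) = 3.9 * 7.4833 = 29.1849
Step 3: TPM = 29.1849 * 39.37 = 1149 twists/m

1149 twists/m


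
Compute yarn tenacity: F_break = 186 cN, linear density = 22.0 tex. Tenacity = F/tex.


Formula: Tenacity = Breaking force / Linear density
Tenacity = 186 cN / 22.0 tex
Tenacity = 8.45 cN/tex

8.45 cN/tex


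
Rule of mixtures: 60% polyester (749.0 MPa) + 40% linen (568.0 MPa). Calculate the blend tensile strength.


Formula: Blend property = (fraction_A * property_A) + (fraction_B * property_B)
Step 1: Contribution A = 60/100 * 749.0 MPa = 449.4 MPa
Step 2: Contribution B = 40/100 * 568.0 MPa = 227.2 MPa
Step 3: Blend tensile strength = 449.4 + 227.2 = 676.6 MPa

676.6 MPa


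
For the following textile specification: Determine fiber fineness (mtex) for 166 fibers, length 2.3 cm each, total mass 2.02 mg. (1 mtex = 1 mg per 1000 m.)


Formula: fineness (mtex) = mass (mg) / total length (km) = (mass_mg / total_length_m) * 1000
Step 1: Convert fiber length: 2.3 cm = 0.023 m
Step 2: Total fiber length = 166 * 0.023 = 3.818 m
Step 3: Linear density = 2.02 mg / 3.818 m = 0.5291 mg/m
Step 4: fineness = 0.5291 * 1000 = 529.1 mtex

529.1 mtex


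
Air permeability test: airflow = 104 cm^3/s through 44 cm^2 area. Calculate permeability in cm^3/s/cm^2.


Formula: Air Permeability = Airflow / Test Area
AP = 104 cm^3/s / 44 cm^2
AP = 2.4 cm^3/s/cm^2

2.4 cm^3/s/cm^2


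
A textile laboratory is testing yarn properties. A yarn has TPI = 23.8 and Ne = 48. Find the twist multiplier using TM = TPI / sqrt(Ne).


Formula: TM = TPI / sqrt(Ne)
Step 1: sqrt(Ne) = sqrt(48) = 6.9282
Step 2: TM = 23.8 / 6.9282 = 3.44

3.44 TM


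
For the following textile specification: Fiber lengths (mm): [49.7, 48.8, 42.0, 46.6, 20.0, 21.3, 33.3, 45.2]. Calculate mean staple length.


Formula: Mean = sum of lengths / count
Sum = 49.7 + 48.8 + 42.0 + 46.6 + 20.0 + 21.3 + 33.3 + 45.2
Sum = 306.9 mm
Mean = 306.9 / 8 = 38.36 mm

38.36 mm


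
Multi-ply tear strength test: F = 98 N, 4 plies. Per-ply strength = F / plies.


Formula: Per-ply strength = Total force / Number of plies
Per-ply = 98 N / 4
Per-ply = 24.5 N

24.5 N


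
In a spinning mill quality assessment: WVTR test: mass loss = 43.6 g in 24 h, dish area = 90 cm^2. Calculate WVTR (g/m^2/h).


Formula: WVTR = mass_loss / (area * time)
Step 1: Convert area: 90 cm^2 = 0.009 m^2
Step 2: WVTR = 43.6 g / (0.009 m^2 * 24 h)
Step 3: WVTR = 43.6 / 0.216 = 201.9 g/m^2/h

201.9 g/m^2/h


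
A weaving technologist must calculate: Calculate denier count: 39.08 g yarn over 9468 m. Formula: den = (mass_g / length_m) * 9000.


Formula: den = (mass_g / length_m) * 9000
Substituting: den = (39.08 / 9468) * 9000
Intermediate: 39.08 / 9468 = 0.00412759 g/m
den = 0.00412759 * 9000 = 37.1 denier

37.1 denier


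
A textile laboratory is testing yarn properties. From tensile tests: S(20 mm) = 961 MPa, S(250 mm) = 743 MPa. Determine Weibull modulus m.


Formula: m = ln(L1/L2) / ln(S2/S1)
Step 1: ln(L1/L2) = ln(20/250) = -2.52573
Step 2: S2/S1 = 743/961 = 0.77315
Step 3: ln(S2/S1) = ln(0.77315) = -0.25728
Step 4: m = -2.52573 / -0.25728 = 9.82

9.82 (Weibull m)


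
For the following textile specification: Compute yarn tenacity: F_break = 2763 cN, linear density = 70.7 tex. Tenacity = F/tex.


Formula: Tenacity = Breaking force / Linear density
Tenacity = 2763 cN / 70.7 tex
Tenacity = 39.08 cN/tex

39.08 cN/tex


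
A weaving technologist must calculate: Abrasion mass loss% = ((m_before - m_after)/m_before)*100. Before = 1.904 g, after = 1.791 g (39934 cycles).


Formula: Mass loss% = ((m_before - m_after) / m_before) * 100
Step 1: Mass loss = 1.904 - 1.791 = 0.113 g
Step 2: Ratio = 0.113 / 1.904 = 0.0593487
Step 3: Mass loss% = 0.0593487 * 100 = 5.93487% ≈ 5.93%

5.93%


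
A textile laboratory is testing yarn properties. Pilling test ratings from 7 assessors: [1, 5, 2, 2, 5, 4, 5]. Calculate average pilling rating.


Formula: Mean = sum / count
Sum = 1 + 5 + 2 + 2 + 5 + 4 + 5 = 24
Mean = 24 / 7 = 3.4

3.4


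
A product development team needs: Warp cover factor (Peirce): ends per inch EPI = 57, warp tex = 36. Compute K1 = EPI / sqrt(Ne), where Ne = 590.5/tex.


Formula: K1 = EPI / sqrt(Ne), with Ne = 590.5 / tex_warp
Step 1: Ne = 590.5 / 36 = 16.403
Step 2: sqrt(Ne) = sqrt(16.403) = 4.0501
Step 3: K1 = 57 / 4.0501 = 14.1

14.1


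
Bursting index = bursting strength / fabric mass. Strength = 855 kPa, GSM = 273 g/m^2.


Formula: Bursting Index = Bursting Strength / Fabric GSM
BI = 855 kPa / 273 g/m^2
BI = 3.132 kPa/(g/m^2)

3.132 kPa/(g/m^2)


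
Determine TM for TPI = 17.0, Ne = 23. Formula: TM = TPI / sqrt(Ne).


Formula: TM = TPI / sqrt(Ne)
Step 1: sqrt(Ne) = sqrt(23) = 4.7958
Step 2: TM = 17.0 / 4.7958 = 3.54

3.54 TM


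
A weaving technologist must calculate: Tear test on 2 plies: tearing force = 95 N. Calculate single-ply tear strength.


Formula: Per-ply strength = Total force / Number of plies
Per-ply = 95 N / 2
Per-ply = 47.5 N

47.5 N


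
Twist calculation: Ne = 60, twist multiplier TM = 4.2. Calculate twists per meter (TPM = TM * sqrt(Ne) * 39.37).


Formula: TPM = TM * sqrt(Ne) * 39.37
Step 1: sqrt(Ne) = sqrt(60) = 7.746
Step 2: TM * sqrt(Ne) = 4.2 * 7.746 = 32.5332
Step 3: TPM = 32.5332 * 39.37 = 1281 twists/m

1281 twists/m


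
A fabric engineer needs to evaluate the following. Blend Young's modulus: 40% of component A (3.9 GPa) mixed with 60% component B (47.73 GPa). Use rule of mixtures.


Formula: Blend property = (fraction_A * property_A) + (fraction_B * property_B)
Step 1: Contribution A = 40/100 * 3.9 GPa = 1.56 GPa
Step 2: Contribution B = 60/100 * 47.73 GPa = 28.638 GPa
Step 3: Blend Young's modulus = 1.56 + 28.638 = 30.198 GPa

30.198 GPa


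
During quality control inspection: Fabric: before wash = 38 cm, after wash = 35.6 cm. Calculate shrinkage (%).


Formula: Shrinkage% = ((L_before - L_after) / L_before) * 100
Step 1: Shrinkage = 38 - 35.6 = 2.4 cm
Step 2: Shrinkage% = (2.4 / 38) * 100
Step 3: Shrinkage% = 0.063158 * 100 = 6.3158% ≈ 6.3%

6.3%


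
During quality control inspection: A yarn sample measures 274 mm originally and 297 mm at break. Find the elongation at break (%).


Formula: Elongation (%) = ((L_break - L0) / L0) * 100
Step 1: Extension = 297 - 274 = 23 mm
Step 2: Elongation = (23 / 274) * 100
Step 3: Elongation = 0.083942 * 100 = 8.3942% ≈ 8.4%

8.4%


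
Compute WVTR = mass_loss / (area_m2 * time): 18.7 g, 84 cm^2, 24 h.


Formula: WVTR = mass_loss / (area * time)
Step 1: Convert area: 84 cm^2 = 0.0084 m^2
Step 2: WVTR = 18.7 g / (0.0084 m^2 * 24 h)
Step 3: WVTR = 18.7 / 0.2016 = 92.8 g/m^2/h

92.8 g/m^2/h


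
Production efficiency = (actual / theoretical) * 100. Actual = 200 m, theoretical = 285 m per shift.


Formula: Efficiency% = (Actual output / Theoretical output) * 100
Efficiency% = (200 / 285) * 100
Efficiency% = 0.701754 * 100 = 70.1754% ≈ 70.2%

70.2%


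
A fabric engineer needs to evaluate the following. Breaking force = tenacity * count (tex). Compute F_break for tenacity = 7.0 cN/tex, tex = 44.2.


Formula: Breaking force = Tenacity * Linear density
F = 7.0 cN/tex * 44.2 tex
F = 309.40 cN

309.40 cN


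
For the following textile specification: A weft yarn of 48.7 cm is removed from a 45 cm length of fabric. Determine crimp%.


Formula: Crimp% = ((L_yarn - L_fabric) / L_fabric) * 100
Step 1: Extension = 48.7 - 45 = 3.7 cm
Step 2: Crimp% = (3.7 / 45) * 100
Step 3: Crimp% = 0.082222 * 100 = 8.2222% ≈ 8.2%

8.2%


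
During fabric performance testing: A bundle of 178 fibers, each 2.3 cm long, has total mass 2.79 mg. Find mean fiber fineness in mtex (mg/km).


Formula: fineness (mtex) = mass (mg) / total length (km) = (mass_mg / total_length_m) * 1000
Step 1: Convert fiber length: 2.3 cm = 0.023 m
Step 2: Total fiber length = 178 * 0.023 = 4.094 m
Step 3: Linear density = 2.79 mg / 4.094 m = 0.6815 mg/m
Step 4: fineness = 0.6815 * 1000 = 681.5 mtex

681.5 mtex


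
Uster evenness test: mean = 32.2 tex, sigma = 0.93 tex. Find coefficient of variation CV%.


Formula: CV% = (standard deviation / mean) * 100
Step 1: Ratio = 0.93 / 32.2 = 0.028882
Step 2: CV% = 0.028882 * 100 = 2.8882% ≈ 2.9%

2.9%


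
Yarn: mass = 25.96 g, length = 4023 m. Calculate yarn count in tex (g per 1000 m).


Formula: Tex = (mass_g / length_m) * 1000
Substituting: Tex = (25.96 / 4023) * 1000
Intermediate: 25.96 / 4023 = 0.0064529 g/m
Tex = 0.0064529 * 1000 = 6.45 tex

6.45 tex


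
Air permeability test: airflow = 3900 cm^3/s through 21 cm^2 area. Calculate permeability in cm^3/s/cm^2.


Formula: Air Permeability = Airflow / Test Area
AP = 3900 cm^3/s / 21 cm^2
AP = 185.7 cm^3/s/cm^2

185.7 cm^3/s/cm^2


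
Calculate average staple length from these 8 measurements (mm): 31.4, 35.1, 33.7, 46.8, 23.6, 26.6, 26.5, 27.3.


Formula: Mean = sum of lengths / count
Sum = 31.4 + 35.1 + 33.7 + 46.8 + 23.6 + 26.6 + 26.5 + 27.3
Sum = 251.0 mm
Mean = 251.0 / 8 = 31.38 mm

31.38 mm


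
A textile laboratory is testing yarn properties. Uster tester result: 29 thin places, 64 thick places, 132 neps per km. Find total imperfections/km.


Formula: Total = thin places + thick places + neps
Total = 29 + 64 + 132
Total = 225 imperfections/km

225 imperfections/km


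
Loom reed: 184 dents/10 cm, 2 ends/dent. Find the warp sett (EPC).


Formula: EPC = (dents per 10 cm * ends per dent) / 10
Step 1: Total ends per 10 cm = 184 * 2 = 368
Step 2: EPC = 368 / 10 = 36.8 ends/cm

36.8 ends/cm


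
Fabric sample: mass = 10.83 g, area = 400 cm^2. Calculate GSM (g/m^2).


Formula: GSM = mass_g / area_m2
Step 1: Convert area: 400 cm^2 = 400 / 10000 = 0.04 m^2
Step 2: GSM = 10.83 g / 0.04 m^2 = 270.8 g/m^2

270.8 g/m^2


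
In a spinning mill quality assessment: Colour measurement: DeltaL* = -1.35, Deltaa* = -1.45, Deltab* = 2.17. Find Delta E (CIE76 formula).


Formula: Delta E = sqrt(dL*^2 + da*^2 + db*^2)
Step 1: dL*^2 = (-1.35)^2 = 1.8225
Step 2: da*^2 = (-1.45)^2 = 2.1025
Step 3: db*^2 = 2.17^2 = 4.7089
Step 4: Sum = 1.8225 + 2.1025 + 4.7089 = 8.6339
Step 5: Delta E = sqrt(8.6339) = 2.94

2.94 Delta E


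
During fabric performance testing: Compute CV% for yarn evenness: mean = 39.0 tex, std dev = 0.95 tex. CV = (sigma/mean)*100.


Formula: CV% = (standard deviation / mean) * 100
Step 1: Ratio = 0.95 / 39.0 = 0.024359
Step 2: CV% = 0.024359 * 100 = 2.4359% ≈ 2.4%

2.4%


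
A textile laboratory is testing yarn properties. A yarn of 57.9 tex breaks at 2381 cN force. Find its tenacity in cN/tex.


Formula: Tenacity = Breaking force / Linear density
Tenacity = 2381 cN / 57.9 tex
Tenacity = 41.12 cN/tex

41.12 cN/tex


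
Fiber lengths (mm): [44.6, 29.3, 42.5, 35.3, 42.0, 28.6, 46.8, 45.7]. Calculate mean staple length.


Formula: Mean = sum of lengths / count
Sum = 44.6 + 29.3 + 42.5 + 35.3 + 42.0 + 28.6 + 46.8 + 45.7
Sum = 314.8 mm
Mean = 314.8 / 8 = 39.35 mm

39.35 mm


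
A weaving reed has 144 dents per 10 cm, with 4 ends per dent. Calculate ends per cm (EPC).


Formula: EPC = (dents per 10 cm * ends per dent) / 10
Step 1: Total ends per 10 cm = 144 * 4 = 576
Step 2: EPC = 576 / 10 = 57.6 ends/cm

57.6 ends/cm


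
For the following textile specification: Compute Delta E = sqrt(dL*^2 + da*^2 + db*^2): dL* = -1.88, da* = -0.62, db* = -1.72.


Formula: Delta E = sqrt(dL*^2 + da*^2 + db*^2)
Step 1: dL*^2 = (-1.88)^2 = 3.5344
Step 2: da*^2 = (-0.62)^2 = 0.3844
Step 3: db*^2 = (-1.72)^2 = 2.9584
Step 4: Sum = 3.5344 + 0.3844 + 2.9584 = 6.8772
Step 5: Delta E = sqrt(6.8772) = 2.62

2.62 Delta E


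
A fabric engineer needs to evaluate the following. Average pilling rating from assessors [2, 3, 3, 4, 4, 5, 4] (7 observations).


Formula: Mean = sum / count
Sum = 2 + 3 + 3 + 4 + 4 + 5 + 4 = 25
Mean = 25 / 7 = 3.6

3.6


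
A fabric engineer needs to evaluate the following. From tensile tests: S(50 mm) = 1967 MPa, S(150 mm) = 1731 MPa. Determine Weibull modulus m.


Formula: m = ln(L1/L2) / ln(S2/S1)
Step 1: ln(L1/L2) = ln(50/150) = -1.09861
Step 2: S2/S1 = 1731/1967 = 0.88002
Step 3: ln(S2/S1) = ln(0.88002) = -0.12781
Step 4: m = -1.09861 / -0.12781 = 8.60

8.60 (Weibull m)


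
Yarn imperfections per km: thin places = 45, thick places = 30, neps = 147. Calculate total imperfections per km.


Formula: Total = thin places + thick places + neps
Total = 45 + 30 + 147
Total = 222 imperfections/km

222 imperfections/km


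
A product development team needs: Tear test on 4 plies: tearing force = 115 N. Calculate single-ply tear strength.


Formula: Per-ply strength = Total force / Number of plies
Per-ply = 115 N / 4
Per-ply = 28.75 N

28.75 N


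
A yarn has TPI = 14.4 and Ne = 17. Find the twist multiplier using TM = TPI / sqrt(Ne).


Formula: TM = TPI / sqrt(Ne)
Step 1: sqrt(Ne) = sqrt(17) = 4.1231
Step 2: TM = 14.4 / 4.1231 = 3.49

3.49 TM


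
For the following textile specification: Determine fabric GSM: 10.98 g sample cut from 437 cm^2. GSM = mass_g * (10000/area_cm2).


Formula: GSM = mass_g / area_m2
Step 1: Convert area: 437 cm^2 = 437 / 10000 = 0.0437 m^2
Step 2: GSM = 10.98 g / 0.0437 m^2 = 251.3 g/m^2

251.3 g/m^2


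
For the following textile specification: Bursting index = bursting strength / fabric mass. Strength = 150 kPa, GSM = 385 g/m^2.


Formula: Bursting Index = Bursting Strength / Fabric GSM
BI = 150 kPa / 385 g/m^2
BI = 0.390 kPa/(g/m^2)

0.390 kPa/(g/m^2)


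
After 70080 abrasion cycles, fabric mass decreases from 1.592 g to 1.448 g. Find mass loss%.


Formula: Mass loss% = ((m_before - m_after) / m_before) * 100
Step 1: Mass loss = 1.592 - 1.448 = 0.144 g
Step 2: Ratio = 0.144 / 1.592 = 0.0904523
Step 3: Mass loss% = 0.0904523 * 100 = 9.04523% ≈ 9.05%

9.05%


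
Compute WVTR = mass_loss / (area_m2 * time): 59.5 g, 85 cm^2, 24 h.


Formula: WVTR = mass_loss / (area * time)
Step 1: Convert area: 85 cm^2 = 0.0085 m^2
Step 2: WVTR = 59.5 g / (0.0085 m^2 * 24 h)
Step 3: WVTR = 59.5 / 0.204 = 291.7 g/m^2/h

291.7 g/m^2/h
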